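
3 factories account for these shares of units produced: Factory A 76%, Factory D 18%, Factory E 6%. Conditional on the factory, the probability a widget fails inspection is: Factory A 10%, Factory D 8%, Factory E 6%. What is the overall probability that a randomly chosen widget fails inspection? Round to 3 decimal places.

Unnormalized posteriors (prior × likelihood):
  Factory A: 0.76 × 0.1 = 0.076
  Factory D: 0.18 × 0.08 = 0.0144
  Factory E: 0.06 × 0.06 = 0.0036
P(nonconforming) = 0.076 + 0.0144 + 0.0036 = 0.094 → 0.094.

0.094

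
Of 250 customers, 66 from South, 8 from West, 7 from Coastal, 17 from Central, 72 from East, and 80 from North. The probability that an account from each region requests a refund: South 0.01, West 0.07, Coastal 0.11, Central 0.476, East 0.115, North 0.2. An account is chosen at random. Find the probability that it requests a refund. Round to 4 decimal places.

Prior × likelihood for each hypothesis:
  South: 0.264 × 0.01 = 0.00264
  West: 0.032 × 0.07 = 0.00224
  Coastal: 0.028 × 0.11 = 0.00308
  Central: 0.068 × 0.476 = 0.032368
  East: 0.288 × 0.115 = 0.03312
  North: 0.32 × 0.2 = 0.064
P(refund) = 0.00264 + 0.00224 + 0.00308 + 0.032368 + 0.03312 + 0.064 = 0.137448 → 0.1374.

0.1374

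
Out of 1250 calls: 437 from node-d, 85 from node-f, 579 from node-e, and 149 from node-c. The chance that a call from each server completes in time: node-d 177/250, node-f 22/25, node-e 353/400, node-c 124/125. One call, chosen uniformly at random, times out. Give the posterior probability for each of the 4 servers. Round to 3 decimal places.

Taking complements, P(timeout | each) = node-d 0.292, node-f 0.12, node-e 0.1175, node-c 0.008.
Prior × likelihood for each hypothesis:
  node-d: 0.3496 × 0.292 = 0.1020832
  node-f: 0.068 × 0.12 = 0.00816
  node-e: 0.4632 × 0.1175 = 0.054426
  node-c: 0.1192 × 0.008 = 0.0009536
Sum = 0.1656228.
P(node-d | timeout) = 0.1020832/0.1656228 ≈ 0.616
P(node-f | timeout) = 0.00816/0.1656228 ≈ 0.049
P(node-e | timeout) = 0.054426/0.1656228 ≈ 0.329
P(node-c | timeout) = 0.0009536/0.1656228 ≈ 0.006

node-d 0.616, node-f 0.049, node-e 0.329, node-c 0.006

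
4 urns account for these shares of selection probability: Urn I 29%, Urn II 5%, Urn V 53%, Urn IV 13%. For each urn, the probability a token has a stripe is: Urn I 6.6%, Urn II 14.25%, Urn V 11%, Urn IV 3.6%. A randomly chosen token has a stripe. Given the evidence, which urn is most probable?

Compute prior × likelihood for every hypothesis:
  Urn I: 0.29 × 0.066 = 0.01914
  Urn II: 0.05 × 0.1425 = 0.007125
  Urn V: 0.53 × 0.11 = 0.0583
  Urn IV: 0.13 × 0.036 = 0.00468
Normalizing constant = 0.089245.
Largest term belongs to Urn V, so Urn V is most probable.

Urn V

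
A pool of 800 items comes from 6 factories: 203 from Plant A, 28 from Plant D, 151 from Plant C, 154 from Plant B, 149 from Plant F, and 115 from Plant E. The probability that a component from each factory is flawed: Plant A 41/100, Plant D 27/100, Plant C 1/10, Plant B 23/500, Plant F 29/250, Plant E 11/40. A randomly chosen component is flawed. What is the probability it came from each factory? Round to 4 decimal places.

Plant A 0.5141, Plant D 0.0467, Plant C 0.0933, Plant B 0.0438, Plant F 0.1068, Plant E 0.1954

By Bayes' rule, posterior ∝ prior × likelihood:
  Plant A: 0.25375 × 0.41 = 0.1040375
  Plant D: 0.035 × 0.27 = 0.00945
  Plant C: 0.18875 × 0.1 = 0.018875
  Plant B: 0.1925 × 0.046 = 0.008855
  Plant F: 0.18625 × 0.116 = 0.021605
  Plant E: 0.14375 × 0.275 = 0.03953125
Normalizing constant = 0.20235375.
P(Plant A | flawed) = 0.1040375/0.20235375 ≈ 0.5141
P(Plant D | flawed) = 0.00945/0.20235375 ≈ 0.0467
P(Plant C | flawed) = 0.018875/0.20235375 ≈ 0.0933
P(Plant B | flawed) = 0.008855/0.20235375 ≈ 0.0438
P(Plant F | flawed) = 0.021605/0.20235375 ≈ 0.1068
P(Plant E | flawed) = 0.03953125/0.20235375 ≈ 0.1954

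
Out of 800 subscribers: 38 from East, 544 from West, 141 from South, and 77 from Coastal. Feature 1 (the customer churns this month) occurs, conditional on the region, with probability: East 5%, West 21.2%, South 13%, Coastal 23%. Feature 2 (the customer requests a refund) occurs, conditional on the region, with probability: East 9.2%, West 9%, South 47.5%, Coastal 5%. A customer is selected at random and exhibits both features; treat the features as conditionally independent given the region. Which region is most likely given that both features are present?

West

By Bayes' rule, posterior ∝ prior × likelihood:
  East: 0.0475 × 0.05 × 0.092 = 0.0002185
  West: 0.68 × 0.212 × 0.09 = 0.0129744
  South: 0.17625 × 0.13 × 0.475 = 0.0108834375
  Coastal: 0.09625 × 0.23 × 0.05 = 0.001106875
Normalizing constant = 0.0251832125.
Largest term belongs to West, so West is most probable.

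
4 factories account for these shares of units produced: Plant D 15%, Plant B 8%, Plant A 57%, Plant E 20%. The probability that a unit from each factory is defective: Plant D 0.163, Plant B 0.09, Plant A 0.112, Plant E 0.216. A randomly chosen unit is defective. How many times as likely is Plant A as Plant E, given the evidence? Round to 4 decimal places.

1.4778

Prior × likelihood for each hypothesis:
  Plant D: 0.15 × 0.163 = 0.02445
  Plant B: 0.08 × 0.09 = 0.0072
  Plant A: 0.57 × 0.112 = 0.06384
  Plant E: 0.2 × 0.216 = 0.0432
Total = 0.13869.
The ratio is 0.06384 / 0.0432 (the normalizer cancels) = 1.4778.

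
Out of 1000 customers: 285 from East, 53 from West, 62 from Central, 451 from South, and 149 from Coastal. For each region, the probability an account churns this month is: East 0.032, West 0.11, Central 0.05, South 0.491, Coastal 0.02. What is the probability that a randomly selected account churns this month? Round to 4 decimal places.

By Bayes' rule, posterior ∝ prior × likelihood:
  East: 0.285 × 0.032 = 0.00912
  West: 0.053 × 0.11 = 0.00583
  Central: 0.062 × 0.05 = 0.0031
  South: 0.451 × 0.491 = 0.221441
  Coastal: 0.149 × 0.02 = 0.00298
P(churn) = 0.00912 + 0.00583 + 0.0031 + 0.221441 + 0.00298 = 0.242471 → 0.2425.

0.2425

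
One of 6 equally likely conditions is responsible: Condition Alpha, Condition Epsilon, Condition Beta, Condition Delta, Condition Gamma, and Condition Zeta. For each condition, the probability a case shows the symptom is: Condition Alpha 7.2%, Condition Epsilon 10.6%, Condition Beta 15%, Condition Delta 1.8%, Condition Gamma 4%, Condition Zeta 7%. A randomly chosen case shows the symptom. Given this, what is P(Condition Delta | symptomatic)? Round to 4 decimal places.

0.0395

Since the prior is uniform, the posterior is proportional to the likelihood:
  Condition Alpha: 0.072
  Condition Epsilon: 0.106
  Condition Beta: 0.15
  Condition Delta: 0.018
  Condition Gamma: 0.04
  Condition Zeta: 0.07
Normalizing constant = 0.456.
P(Condition Delta | evidence) = 0.018 / 0.456 ≈ 0.0395.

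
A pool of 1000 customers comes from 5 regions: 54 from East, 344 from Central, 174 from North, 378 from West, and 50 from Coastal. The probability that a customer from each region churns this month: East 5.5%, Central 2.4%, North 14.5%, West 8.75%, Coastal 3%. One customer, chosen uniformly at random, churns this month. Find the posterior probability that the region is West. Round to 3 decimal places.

0.466

Compute prior × likelihood for every hypothesis:
  East: 0.054 × 0.055 = 0.00297
  Central: 0.344 × 0.024 = 0.008256
  North: 0.174 × 0.145 = 0.02523
  West: 0.378 × 0.0875 = 0.033075
  Coastal: 0.05 × 0.03 = 0.0015
Total = 0.071031.
P(West | evidence) = 0.033075 / 0.071031 ≈ 0.466.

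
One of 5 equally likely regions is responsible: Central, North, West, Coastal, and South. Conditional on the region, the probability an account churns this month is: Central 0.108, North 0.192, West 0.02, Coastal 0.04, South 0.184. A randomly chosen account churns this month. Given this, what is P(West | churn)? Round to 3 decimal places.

0.037

Since the prior is uniform, the posterior is proportional to the likelihood:
  Central: 0.108
  North: 0.192
  West: 0.02
  Coastal: 0.04
  South: 0.184
Total = 0.544.
P(West | evidence) = 0.02 / 0.544 ≈ 0.037.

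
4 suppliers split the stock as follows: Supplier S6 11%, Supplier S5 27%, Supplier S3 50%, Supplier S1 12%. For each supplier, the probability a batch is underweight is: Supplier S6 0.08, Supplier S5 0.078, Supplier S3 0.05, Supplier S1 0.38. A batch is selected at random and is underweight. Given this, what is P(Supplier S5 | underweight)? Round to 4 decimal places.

0.2096

Prior × likelihood for each hypothesis:
  Supplier S6: 0.11 × 0.08 = 0.0088
  Supplier S5: 0.27 × 0.078 = 0.02106
  Supplier S3: 0.5 × 0.05 = 0.025
  Supplier S1: 0.12 × 0.38 = 0.0456
Sum = 0.10046.
P(Supplier S5 | evidence) = 0.02106 / 0.10046 ≈ 0.2096.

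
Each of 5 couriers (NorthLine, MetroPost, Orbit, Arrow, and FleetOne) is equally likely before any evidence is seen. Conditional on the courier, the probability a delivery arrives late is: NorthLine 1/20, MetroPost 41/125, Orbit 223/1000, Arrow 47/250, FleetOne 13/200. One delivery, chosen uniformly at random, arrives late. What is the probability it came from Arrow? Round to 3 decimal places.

0.220

With a uniform prior (1/5 each), posterior ∝ likelihood:
  NorthLine: 0.05
  MetroPost: 0.328
  Orbit: 0.223
  Arrow: 0.188
  FleetOne: 0.065
Normalizing constant = 0.854.
P(Arrow | evidence) = 0.188 / 0.854 ≈ 0.220.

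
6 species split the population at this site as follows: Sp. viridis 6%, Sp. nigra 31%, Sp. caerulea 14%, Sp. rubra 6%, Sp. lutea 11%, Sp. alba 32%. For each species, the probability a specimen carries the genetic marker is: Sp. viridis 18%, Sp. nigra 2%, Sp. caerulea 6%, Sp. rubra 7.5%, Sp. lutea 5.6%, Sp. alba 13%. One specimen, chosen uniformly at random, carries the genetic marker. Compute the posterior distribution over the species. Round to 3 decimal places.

Sp. viridis 0.139, Sp. nigra 0.080, Sp. caerulea 0.108, Sp. rubra 0.058, Sp. lutea 0.079, Sp. alba 0.536

Compute prior × likelihood for every hypothesis:
  Sp. viridis: 0.06 × 0.18 = 0.0108
  Sp. nigra: 0.31 × 0.02 = 0.0062
  Sp. caerulea: 0.14 × 0.06 = 0.0084
  Sp. rubra: 0.06 × 0.075 = 0.0045
  Sp. lutea: 0.11 × 0.056 = 0.00616
  Sp. alba: 0.32 × 0.13 = 0.0416
Total = 0.07766.
P(Sp. viridis | marker) = 0.0108/0.07766 ≈ 0.139
P(Sp. nigra | marker) = 0.0062/0.07766 ≈ 0.080
P(Sp. caerulea | marker) = 0.0084/0.07766 ≈ 0.108
P(Sp. rubra | marker) = 0.0045/0.07766 ≈ 0.058
P(Sp. lutea | marker) = 0.00616/0.07766 ≈ 0.079
P(Sp. alba | marker) = 0.0416/0.07766 ≈ 0.536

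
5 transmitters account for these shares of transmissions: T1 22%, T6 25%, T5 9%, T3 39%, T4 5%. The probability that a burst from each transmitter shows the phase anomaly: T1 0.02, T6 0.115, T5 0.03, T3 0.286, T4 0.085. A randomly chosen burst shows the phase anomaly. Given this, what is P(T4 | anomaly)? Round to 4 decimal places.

0.0280

By Bayes' rule, posterior ∝ prior × likelihood:
  T1: 0.22 × 0.02 = 0.0044
  T6: 0.25 × 0.115 = 0.02875
  T5: 0.09 × 0.03 = 0.0027
  T3: 0.39 × 0.286 = 0.11154
  T4: 0.05 × 0.085 = 0.00425
Sum = 0.15164.
P(T4 | evidence) = 0.00425 / 0.15164 ≈ 0.0280.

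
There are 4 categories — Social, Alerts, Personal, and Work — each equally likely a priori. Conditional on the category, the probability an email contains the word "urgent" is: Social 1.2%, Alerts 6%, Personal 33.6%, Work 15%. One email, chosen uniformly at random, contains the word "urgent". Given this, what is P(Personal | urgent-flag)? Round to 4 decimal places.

0.6022

With a uniform prior (1/4 each), posterior ∝ likelihood:
  Social: 0.012
  Alerts: 0.06
  Personal: 0.336
  Work: 0.15
Total = 0.558.
P(Personal | evidence) = 0.336 / 0.558 ≈ 0.6022.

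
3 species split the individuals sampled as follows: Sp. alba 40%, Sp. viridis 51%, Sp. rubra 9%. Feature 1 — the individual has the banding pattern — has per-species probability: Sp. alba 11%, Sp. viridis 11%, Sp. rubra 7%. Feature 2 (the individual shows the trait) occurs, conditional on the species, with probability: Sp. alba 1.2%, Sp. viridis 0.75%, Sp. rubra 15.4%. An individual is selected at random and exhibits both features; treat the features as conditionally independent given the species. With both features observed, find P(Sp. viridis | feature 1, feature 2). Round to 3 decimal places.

Compute prior × likelihood for every hypothesis:
  Sp. alba: 0.4 × 0.11 × 0.012 = 0.000528
  Sp. viridis: 0.51 × 0.11 × 0.0075 = 0.00042075
  Sp. rubra: 0.09 × 0.07 × 0.154 = 0.0009702
Normalizing constant = 0.00191895.
P(Sp. viridis | evidence) = 0.00042075 / 0.00191895 ≈ 0.219.

0.219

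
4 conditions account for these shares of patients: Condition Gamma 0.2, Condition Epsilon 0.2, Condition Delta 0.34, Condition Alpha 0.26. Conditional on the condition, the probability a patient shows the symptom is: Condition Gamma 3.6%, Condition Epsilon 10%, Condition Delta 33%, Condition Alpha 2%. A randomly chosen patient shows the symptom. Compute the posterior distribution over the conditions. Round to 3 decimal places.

Condition Gamma 0.050, Condition Epsilon 0.138, Condition Delta 0.776, Condition Alpha 0.036

Prior × likelihood for each hypothesis:
  Condition Gamma: 0.2 × 0.036 = 0.0072
  Condition Epsilon: 0.2 × 0.1 = 0.02
  Condition Delta: 0.34 × 0.33 = 0.1122
  Condition Alpha: 0.26 × 0.02 = 0.0052
Total = 0.1446.
P(Condition Gamma | symptomatic) = 0.0072/0.1446 ≈ 0.050
P(Condition Epsilon | symptomatic) = 0.02/0.1446 ≈ 0.138
P(Condition Delta | symptomatic) = 0.1122/0.1446 ≈ 0.776
P(Condition Alpha | symptomatic) = 0.0052/0.1446 ≈ 0.036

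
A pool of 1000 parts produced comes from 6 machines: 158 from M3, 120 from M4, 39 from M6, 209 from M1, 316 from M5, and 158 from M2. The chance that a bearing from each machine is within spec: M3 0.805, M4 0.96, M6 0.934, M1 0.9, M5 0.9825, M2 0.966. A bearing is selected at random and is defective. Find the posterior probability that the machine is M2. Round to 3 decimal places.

0.077

Taking complements, P(defective | each) = M3 0.195, M4 0.04, M6 0.066, M1 0.1, M5 0.0175, M2 0.034.
By Bayes' rule, posterior ∝ prior × likelihood:
  M3: 0.158 × 0.195 = 0.03081
  M4: 0.12 × 0.04 = 0.0048
  M6: 0.039 × 0.066 = 0.002574
  M1: 0.209 × 0.1 = 0.0209
  M5: 0.316 × 0.0175 = 0.00553
  M2: 0.158 × 0.034 = 0.005372
Normalizing constant = 0.069986.
P(M2 | evidence) = 0.005372 / 0.069986 ≈ 0.077.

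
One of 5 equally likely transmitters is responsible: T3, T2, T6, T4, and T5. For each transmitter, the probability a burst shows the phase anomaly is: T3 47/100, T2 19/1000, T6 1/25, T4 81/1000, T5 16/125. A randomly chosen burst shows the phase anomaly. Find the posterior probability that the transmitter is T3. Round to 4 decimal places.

0.6369

With a uniform prior (1/5 each), posterior ∝ likelihood:
  T3: 0.47
  T2: 0.019
  T6: 0.04
  T4: 0.081
  T5: 0.128
Normalizing constant = 0.738.
P(T3 | evidence) = 0.47 / 0.738 ≈ 0.6369.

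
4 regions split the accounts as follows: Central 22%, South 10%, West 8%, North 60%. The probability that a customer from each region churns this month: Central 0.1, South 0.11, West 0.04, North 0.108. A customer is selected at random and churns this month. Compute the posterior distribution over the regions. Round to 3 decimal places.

Unnormalized posteriors (prior × likelihood):
  Central: 0.22 × 0.1 = 0.022
  South: 0.1 × 0.11 = 0.011
  West: 0.08 × 0.04 = 0.0032
  North: 0.6 × 0.108 = 0.0648
Normalizing constant = 0.101.
P(Central | churn) = 0.022/0.101 ≈ 0.218
P(South | churn) = 0.011/0.101 ≈ 0.109
P(West | churn) = 0.0032/0.101 ≈ 0.032
P(North | churn) = 0.0648/0.101 ≈ 0.642

Central 0.218, South 0.109, West 0.032, North 0.642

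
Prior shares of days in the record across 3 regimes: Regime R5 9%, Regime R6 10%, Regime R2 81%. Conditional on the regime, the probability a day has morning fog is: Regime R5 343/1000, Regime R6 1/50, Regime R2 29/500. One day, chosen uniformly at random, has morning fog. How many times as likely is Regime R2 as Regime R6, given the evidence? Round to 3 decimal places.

23.490

By Bayes' rule, posterior ∝ prior × likelihood:
  Regime R5: 0.09 × 0.343 = 0.03087
  Regime R6: 0.1 × 0.02 = 0.002
  Regime R2: 0.81 × 0.058 = 0.04698
Sum = 0.07985.
The ratio is 0.04698 / 0.002 (the normalizer cancels) = 23.490.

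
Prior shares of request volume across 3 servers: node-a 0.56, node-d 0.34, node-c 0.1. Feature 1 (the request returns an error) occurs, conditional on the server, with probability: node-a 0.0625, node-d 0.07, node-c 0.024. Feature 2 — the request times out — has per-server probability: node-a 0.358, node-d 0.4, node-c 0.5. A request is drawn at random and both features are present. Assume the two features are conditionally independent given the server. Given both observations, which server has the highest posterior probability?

node-a

Unnormalized posteriors (prior × likelihood):
  node-a: 0.56 × 0.0625 × 0.358 = 0.01253
  node-d: 0.34 × 0.07 × 0.4 = 0.00952
  node-c: 0.1 × 0.024 × 0.5 = 0.0012
Normalizing constant = 0.02325.
Largest term belongs to node-a, so node-a is most probable.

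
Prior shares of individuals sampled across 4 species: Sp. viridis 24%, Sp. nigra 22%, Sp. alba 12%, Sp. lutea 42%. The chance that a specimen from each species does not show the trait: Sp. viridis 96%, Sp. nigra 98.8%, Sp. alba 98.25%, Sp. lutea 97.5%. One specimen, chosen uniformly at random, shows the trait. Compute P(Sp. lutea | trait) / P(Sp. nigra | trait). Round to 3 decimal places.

Taking complements, P(trait | each) = Sp. viridis 0.04, Sp. nigra 0.012, Sp. alba 0.0175, Sp. lutea 0.025.
By Bayes' rule, posterior ∝ prior × likelihood:
  Sp. viridis: 0.24 × 0.04 = 0.0096
  Sp. nigra: 0.22 × 0.012 = 0.00264
  Sp. alba: 0.12 × 0.0175 = 0.0021
  Sp. lutea: 0.42 × 0.025 = 0.0105
Sum = 0.02484.
The ratio is 0.0105 / 0.00264 (the normalizer cancels) = 3.977.

3.977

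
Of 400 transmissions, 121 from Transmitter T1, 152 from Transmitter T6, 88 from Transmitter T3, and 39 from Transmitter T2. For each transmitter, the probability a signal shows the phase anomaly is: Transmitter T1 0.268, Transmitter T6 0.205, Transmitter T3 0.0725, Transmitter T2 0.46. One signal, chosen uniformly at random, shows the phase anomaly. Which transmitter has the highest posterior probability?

Unnormalized posteriors (prior × likelihood):
  Transmitter T1: 0.3025 × 0.268 = 0.08107
  Transmitter T6: 0.38 × 0.205 = 0.0779
  Transmitter T3: 0.22 × 0.0725 = 0.01595
  Transmitter T2: 0.0975 × 0.46 = 0.04485
Sum = 0.21977.
Largest term belongs to Transmitter T1, so Transmitter T1 is most probable.

Transmitter T1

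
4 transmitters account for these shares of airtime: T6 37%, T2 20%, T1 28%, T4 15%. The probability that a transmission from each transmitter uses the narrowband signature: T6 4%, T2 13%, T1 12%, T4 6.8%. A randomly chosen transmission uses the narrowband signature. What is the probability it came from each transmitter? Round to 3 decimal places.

T6 0.175, T2 0.307, T1 0.397, T4 0.121

Compute prior × likelihood for every hypothesis:
  T6: 0.37 × 0.04 = 0.0148
  T2: 0.2 × 0.13 = 0.026
  T1: 0.28 × 0.12 = 0.0336
  T4: 0.15 × 0.068 = 0.0102
Total = 0.0846.
P(T6 | narrowband) = 0.0148/0.0846 ≈ 0.175
P(T2 | narrowband) = 0.026/0.0846 ≈ 0.307
P(T1 | narrowband) = 0.0336/0.0846 ≈ 0.397
P(T4 | narrowband) = 0.0102/0.0846 ≈ 0.121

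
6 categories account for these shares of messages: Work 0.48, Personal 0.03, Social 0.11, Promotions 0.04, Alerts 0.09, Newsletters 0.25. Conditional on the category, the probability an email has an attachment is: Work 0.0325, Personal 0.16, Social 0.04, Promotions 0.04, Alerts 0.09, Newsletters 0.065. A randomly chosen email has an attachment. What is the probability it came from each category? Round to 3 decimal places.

Work 0.307, Personal 0.095, Social 0.087, Promotions 0.032, Alerts 0.160, Newsletters 0.320

Prior × likelihood for each hypothesis:
  Work: 0.48 × 0.0325 = 0.0156
  Personal: 0.03 × 0.16 = 0.0048
  Social: 0.11 × 0.04 = 0.0044
  Promotions: 0.04 × 0.04 = 0.0016
  Alerts: 0.09 × 0.09 = 0.0081
  Newsletters: 0.25 × 0.065 = 0.01625
Sum = 0.05075.
P(Work | attachment) = 0.0156/0.05075 ≈ 0.307
P(Personal | attachment) = 0.0048/0.05075 ≈ 0.095
P(Social | attachment) = 0.0044/0.05075 ≈ 0.087
P(Promotions | attachment) = 0.0016/0.05075 ≈ 0.032
P(Alerts | attachment) = 0.0081/0.05075 ≈ 0.160
P(Newsletters | attachment) = 0.01625/0.05075 ≈ 0.320
(Check: 0.307+0.095+0.087+0.032+0.160+0.320 = 1.001.)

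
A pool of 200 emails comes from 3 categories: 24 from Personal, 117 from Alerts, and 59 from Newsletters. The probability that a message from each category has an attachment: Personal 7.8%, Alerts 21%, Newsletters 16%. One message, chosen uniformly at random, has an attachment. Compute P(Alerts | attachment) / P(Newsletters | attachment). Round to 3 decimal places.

By Bayes' rule, posterior ∝ prior × likelihood:
  Personal: 0.12 × 0.078 = 0.00936
  Alerts: 0.585 × 0.21 = 0.12285
  Newsletters: 0.295 × 0.16 = 0.0472
Sum = 0.17941.
The ratio is 0.12285 / 0.0472 (the normalizer cancels) = 2.603.

2.603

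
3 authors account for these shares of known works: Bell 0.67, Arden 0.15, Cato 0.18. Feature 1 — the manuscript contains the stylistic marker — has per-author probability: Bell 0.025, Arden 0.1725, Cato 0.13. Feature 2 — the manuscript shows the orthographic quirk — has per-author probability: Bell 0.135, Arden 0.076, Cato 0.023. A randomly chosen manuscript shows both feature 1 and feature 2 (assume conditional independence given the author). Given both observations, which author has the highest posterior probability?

Unnormalized posteriors (prior × likelihood):
  Bell: 0.67 × 0.025 × 0.135 = 0.00226125
  Arden: 0.15 × 0.1725 × 0.076 = 0.0019665
  Cato: 0.18 × 0.13 × 0.023 = 0.0005382
Sum = 0.00476595.
Largest term belongs to Bell, so Bell is most probable.

Bell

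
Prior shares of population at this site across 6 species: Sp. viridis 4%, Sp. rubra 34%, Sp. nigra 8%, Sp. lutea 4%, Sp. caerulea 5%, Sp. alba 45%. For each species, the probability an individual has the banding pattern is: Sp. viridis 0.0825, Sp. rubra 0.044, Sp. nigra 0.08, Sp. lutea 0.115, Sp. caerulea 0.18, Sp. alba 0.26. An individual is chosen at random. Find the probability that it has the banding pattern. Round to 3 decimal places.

0.155

Prior × likelihood for each hypothesis:
  Sp. viridis: 0.04 × 0.0825 = 0.0033
  Sp. rubra: 0.34 × 0.044 = 0.01496
  Sp. nigra: 0.08 × 0.08 = 0.0064
  Sp. lutea: 0.04 × 0.115 = 0.0046
  Sp. caerulea: 0.05 × 0.18 = 0.009
  Sp. alba: 0.45 × 0.26 = 0.117
P(banded) = 0.0033 + 0.01496 + 0.0064 + 0.0046 + 0.009 + 0.117 = 0.15526 → 0.155.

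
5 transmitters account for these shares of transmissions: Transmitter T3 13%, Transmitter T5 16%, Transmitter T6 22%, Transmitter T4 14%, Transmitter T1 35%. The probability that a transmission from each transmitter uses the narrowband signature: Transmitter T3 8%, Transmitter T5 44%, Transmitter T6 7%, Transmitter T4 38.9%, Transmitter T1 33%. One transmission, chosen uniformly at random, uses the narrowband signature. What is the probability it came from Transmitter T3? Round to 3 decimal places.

0.039

By Bayes' rule, posterior ∝ prior × likelihood:
  Transmitter T3: 0.13 × 0.08 = 0.0104
  Transmitter T5: 0.16 × 0.44 = 0.0704
  Transmitter T6: 0.22 × 0.07 = 0.0154
  Transmitter T4: 0.14 × 0.389 = 0.05446
  Transmitter T1: 0.35 × 0.33 = 0.1155
Normalizing constant = 0.26616.
P(Transmitter T3 | evidence) = 0.0104 / 0.26616 ≈ 0.039.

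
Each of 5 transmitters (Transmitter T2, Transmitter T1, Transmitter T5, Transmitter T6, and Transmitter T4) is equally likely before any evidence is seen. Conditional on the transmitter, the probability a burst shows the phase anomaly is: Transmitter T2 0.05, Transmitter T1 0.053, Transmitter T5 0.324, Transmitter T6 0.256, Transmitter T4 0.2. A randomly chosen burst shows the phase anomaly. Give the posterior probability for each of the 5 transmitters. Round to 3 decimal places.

With a uniform prior (1/5 each), posterior ∝ likelihood:
  Transmitter T2: 0.05
  Transmitter T1: 0.053
  Transmitter T5: 0.324
  Transmitter T6: 0.256
  Transmitter T4: 0.2
Total = 0.883.
P(Transmitter T2 | anomaly) = 0.05/0.883 ≈ 0.057
P(Transmitter T1 | anomaly) = 0.053/0.883 ≈ 0.060
P(Transmitter T5 | anomaly) = 0.324/0.883 ≈ 0.367
P(Transmitter T6 | anomaly) = 0.256/0.883 ≈ 0.290
P(Transmitter T4 | anomaly) = 0.2/0.883 ≈ 0.227

Transmitter T2 0.057, Transmitter T1 0.060, Transmitter T5 0.367, Transmitter T6 0.290, Transmitter T4 0.227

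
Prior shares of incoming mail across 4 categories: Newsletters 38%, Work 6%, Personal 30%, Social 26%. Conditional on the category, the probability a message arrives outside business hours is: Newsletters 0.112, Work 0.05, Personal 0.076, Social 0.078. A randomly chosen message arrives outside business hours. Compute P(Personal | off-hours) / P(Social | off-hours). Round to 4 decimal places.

1.1243

Prior × likelihood for each hypothesis:
  Newsletters: 0.38 × 0.112 = 0.04256
  Work: 0.06 × 0.05 = 0.003
  Personal: 0.3 × 0.076 = 0.0228
  Social: 0.26 × 0.078 = 0.02028
Normalizing constant = 0.08864.
The ratio is 0.0228 / 0.02028 (the normalizer cancels) = 1.1243.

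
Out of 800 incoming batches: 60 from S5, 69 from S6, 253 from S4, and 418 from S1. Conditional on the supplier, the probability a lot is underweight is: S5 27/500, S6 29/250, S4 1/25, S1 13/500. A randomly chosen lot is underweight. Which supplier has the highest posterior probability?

Prior × likelihood for each hypothesis:
  S5: 0.075 × 0.054 = 0.00405
  S6: 0.08625 × 0.116 = 0.010005
  S4: 0.31625 × 0.04 = 0.01265
  S1: 0.5225 × 0.026 = 0.013585
Total = 0.04029.
Largest term belongs to S1, so S1 is most probable.

S1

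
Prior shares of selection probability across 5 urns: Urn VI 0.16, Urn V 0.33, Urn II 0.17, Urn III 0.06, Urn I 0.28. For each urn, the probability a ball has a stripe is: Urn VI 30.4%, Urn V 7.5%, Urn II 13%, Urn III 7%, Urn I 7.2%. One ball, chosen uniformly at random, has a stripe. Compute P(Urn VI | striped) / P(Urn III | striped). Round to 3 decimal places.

Prior × likelihood for each hypothesis:
  Urn VI: 0.16 × 0.304 = 0.04864
  Urn V: 0.33 × 0.075 = 0.02475
  Urn II: 0.17 × 0.13 = 0.0221
  Urn III: 0.06 × 0.07 = 0.0042
  Urn I: 0.28 × 0.072 = 0.02016
Total = 0.11985.
The ratio is 0.04864 / 0.0042 (the normalizer cancels) = 11.581.

11.581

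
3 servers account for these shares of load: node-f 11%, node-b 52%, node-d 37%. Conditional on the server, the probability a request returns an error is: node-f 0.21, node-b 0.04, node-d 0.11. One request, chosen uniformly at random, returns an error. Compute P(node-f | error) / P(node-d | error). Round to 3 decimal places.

Prior × likelihood for each hypothesis:
  node-f: 0.11 × 0.21 = 0.0231
  node-b: 0.52 × 0.04 = 0.0208
  node-d: 0.37 × 0.11 = 0.0407
Normalizing constant = 0.0846.
The ratio is 0.0231 / 0.0407 (the normalizer cancels) = 0.568.

0.568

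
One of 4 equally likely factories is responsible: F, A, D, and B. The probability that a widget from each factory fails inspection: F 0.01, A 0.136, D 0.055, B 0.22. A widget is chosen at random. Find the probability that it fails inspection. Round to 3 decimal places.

0.105

Since the prior is uniform, the posterior is proportional to the likelihood:
  F: 0.01
  A: 0.136
  D: 0.055
  B: 0.22
P(nonconforming) = (1/4) × (0.01 + 0.136 + 0.055 + 0.22) = 0.421/4 ≈ 0.105.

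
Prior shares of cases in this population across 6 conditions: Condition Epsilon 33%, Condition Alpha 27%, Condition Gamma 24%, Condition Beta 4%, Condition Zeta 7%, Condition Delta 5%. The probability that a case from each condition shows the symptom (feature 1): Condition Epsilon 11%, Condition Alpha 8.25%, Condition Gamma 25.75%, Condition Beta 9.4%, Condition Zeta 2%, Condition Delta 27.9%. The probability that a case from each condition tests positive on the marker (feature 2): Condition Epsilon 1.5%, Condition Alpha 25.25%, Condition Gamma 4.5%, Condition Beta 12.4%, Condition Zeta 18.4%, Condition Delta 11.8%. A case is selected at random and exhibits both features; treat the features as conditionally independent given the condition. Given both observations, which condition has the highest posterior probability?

Condition Alpha

Prior × likelihood for each hypothesis:
  Condition Epsilon: 0.33 × 0.11 × 0.015 = 0.0005445
  Condition Alpha: 0.27 × 0.0825 × 0.2525 = 0.0056244375
  Condition Gamma: 0.24 × 0.2575 × 0.045 = 0.002781
  Condition Beta: 0.04 × 0.094 × 0.124 = 0.00046624
  Condition Zeta: 0.07 × 0.02 × 0.184 = 0.0002576
  Condition Delta: 0.05 × 0.279 × 0.118 = 0.0016461
Sum = 0.0113198775.
Largest term belongs to Condition Alpha, so Condition Alpha is most probable.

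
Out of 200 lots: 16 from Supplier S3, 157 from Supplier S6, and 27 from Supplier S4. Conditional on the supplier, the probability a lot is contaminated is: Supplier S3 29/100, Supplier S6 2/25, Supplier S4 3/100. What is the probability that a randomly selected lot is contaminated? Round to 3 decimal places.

Compute prior × likelihood for every hypothesis:
  Supplier S3: 0.08 × 0.29 = 0.0232
  Supplier S6: 0.785 × 0.08 = 0.0628
  Supplier S4: 0.135 × 0.03 = 0.00405
P(contaminated) = 0.0232 + 0.0628 + 0.00405 = 0.09005 → 0.090.

0.090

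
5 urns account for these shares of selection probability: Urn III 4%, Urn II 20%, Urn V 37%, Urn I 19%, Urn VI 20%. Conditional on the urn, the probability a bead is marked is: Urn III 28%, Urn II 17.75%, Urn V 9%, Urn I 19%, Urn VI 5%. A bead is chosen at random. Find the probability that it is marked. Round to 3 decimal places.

Compute prior × likelihood for every hypothesis:
  Urn III: 0.04 × 0.28 = 0.0112
  Urn II: 0.2 × 0.1775 = 0.0355
  Urn V: 0.37 × 0.09 = 0.0333
  Urn I: 0.19 × 0.19 = 0.0361
  Urn VI: 0.2 × 0.05 = 0.01
P(marked) = 0.0112 + 0.0355 + 0.0333 + 0.0361 + 0.01 = 0.1261 → 0.126.

0.126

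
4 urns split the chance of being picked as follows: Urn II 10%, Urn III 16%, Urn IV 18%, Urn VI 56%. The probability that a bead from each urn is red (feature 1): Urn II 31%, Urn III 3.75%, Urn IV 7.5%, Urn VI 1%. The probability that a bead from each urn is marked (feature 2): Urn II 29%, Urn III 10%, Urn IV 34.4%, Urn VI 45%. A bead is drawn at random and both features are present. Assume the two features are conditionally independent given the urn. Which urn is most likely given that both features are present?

Urn II

By Bayes' rule, posterior ∝ prior × likelihood:
  Urn II: 0.1 × 0.31 × 0.29 = 0.00899
  Urn III: 0.16 × 0.0375 × 0.1 = 0.0006
  Urn IV: 0.18 × 0.075 × 0.344 = 0.004644
  Urn VI: 0.56 × 0.01 × 0.45 = 0.00252
Sum = 0.016754.
Largest term belongs to Urn II, so Urn II is most probable.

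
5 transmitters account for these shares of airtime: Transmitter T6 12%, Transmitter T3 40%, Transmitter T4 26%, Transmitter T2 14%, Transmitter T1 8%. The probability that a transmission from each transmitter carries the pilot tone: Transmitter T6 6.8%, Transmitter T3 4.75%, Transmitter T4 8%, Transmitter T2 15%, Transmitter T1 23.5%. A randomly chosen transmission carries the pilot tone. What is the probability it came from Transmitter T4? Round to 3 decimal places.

0.237

Compute prior × likelihood for every hypothesis:
  Transmitter T6: 0.12 × 0.068 = 0.00816
  Transmitter T3: 0.4 × 0.0475 = 0.019
  Transmitter T4: 0.26 × 0.08 = 0.0208
  Transmitter T2: 0.14 × 0.15 = 0.021
  Transmitter T1: 0.08 × 0.235 = 0.0188
Total = 0.08776.
P(Transmitter T4 | evidence) = 0.0208 / 0.08776 ≈ 0.237.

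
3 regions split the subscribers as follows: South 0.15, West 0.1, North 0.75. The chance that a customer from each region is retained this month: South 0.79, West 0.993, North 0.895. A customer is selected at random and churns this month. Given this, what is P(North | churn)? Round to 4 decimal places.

Taking complements, P(churn | each) = South 0.21, West 0.007, North 0.105.
Prior × likelihood for each hypothesis:
  South: 0.15 × 0.21 = 0.0315
  West: 0.1 × 0.007 = 0.0007
  North: 0.75 × 0.105 = 0.07875
Total = 0.11095.
P(North | evidence) = 0.07875 / 0.11095 ≈ 0.7098.

0.7098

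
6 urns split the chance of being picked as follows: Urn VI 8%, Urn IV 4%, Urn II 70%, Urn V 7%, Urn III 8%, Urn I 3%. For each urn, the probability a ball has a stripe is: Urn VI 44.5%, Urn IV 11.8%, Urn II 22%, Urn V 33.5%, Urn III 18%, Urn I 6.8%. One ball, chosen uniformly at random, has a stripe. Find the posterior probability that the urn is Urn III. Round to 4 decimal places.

0.0615

Compute prior × likelihood for every hypothesis:
  Urn VI: 0.08 × 0.445 = 0.0356
  Urn IV: 0.04 × 0.118 = 0.00472
  Urn II: 0.7 × 0.22 = 0.154
  Urn V: 0.07 × 0.335 = 0.02345
  Urn III: 0.08 × 0.18 = 0.0144
  Urn I: 0.03 × 0.068 = 0.00204
Sum = 0.23421.
P(Urn III | evidence) = 0.0144 / 0.23421 ≈ 0.0615.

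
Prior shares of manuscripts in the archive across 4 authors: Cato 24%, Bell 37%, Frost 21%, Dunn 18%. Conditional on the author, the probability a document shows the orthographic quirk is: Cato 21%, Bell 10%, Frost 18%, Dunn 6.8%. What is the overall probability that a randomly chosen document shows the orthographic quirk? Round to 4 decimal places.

0.1374

Unnormalized posteriors (prior × likelihood):
  Cato: 0.24 × 0.21 = 0.0504
  Bell: 0.37 × 0.1 = 0.037
  Frost: 0.21 × 0.18 = 0.0378
  Dunn: 0.18 × 0.068 = 0.01224
P(quirk) = 0.0504 + 0.037 + 0.0378 + 0.01224 = 0.13744 → 0.1374.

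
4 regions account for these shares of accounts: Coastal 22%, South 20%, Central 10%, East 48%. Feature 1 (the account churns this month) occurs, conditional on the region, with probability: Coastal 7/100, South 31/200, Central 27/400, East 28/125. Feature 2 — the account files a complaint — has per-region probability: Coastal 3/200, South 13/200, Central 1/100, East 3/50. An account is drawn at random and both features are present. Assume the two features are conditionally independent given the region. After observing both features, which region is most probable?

By Bayes' rule, posterior ∝ prior × likelihood:
  Coastal: 0.22 × 0.07 × 0.015 = 0.000231
  South: 0.2 × 0.155 × 0.065 = 0.002015
  Central: 0.1 × 0.0675 × 0.01 = 0.0000675
  East: 0.48 × 0.224 × 0.06 = 0.0064512
Sum = 0.0087647.
Largest term belongs to East, so East is most probable.

East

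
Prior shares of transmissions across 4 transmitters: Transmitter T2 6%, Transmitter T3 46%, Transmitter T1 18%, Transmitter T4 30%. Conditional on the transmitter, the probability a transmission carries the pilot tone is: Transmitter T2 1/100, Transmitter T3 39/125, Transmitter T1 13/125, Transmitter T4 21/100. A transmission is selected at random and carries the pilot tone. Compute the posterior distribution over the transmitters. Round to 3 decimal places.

Prior × likelihood for each hypothesis:
  Transmitter T2: 0.06 × 0.01 = 0.0006
  Transmitter T3: 0.46 × 0.312 = 0.14352
  Transmitter T1: 0.18 × 0.104 = 0.01872
  Transmitter T4: 0.3 × 0.21 = 0.063
Normalizing constant = 0.22584.
P(Transmitter T2 | pilot) = 0.0006/0.22584 ≈ 0.003
P(Transmitter T3 | pilot) = 0.14352/0.22584 ≈ 0.635
P(Transmitter T1 | pilot) = 0.01872/0.22584 ≈ 0.083
P(Transmitter T4 | pilot) = 0.063/0.22584 ≈ 0.279

Transmitter T2 0.003, Transmitter T3 0.635, Transmitter T1 0.083, Transmitter T4 0.279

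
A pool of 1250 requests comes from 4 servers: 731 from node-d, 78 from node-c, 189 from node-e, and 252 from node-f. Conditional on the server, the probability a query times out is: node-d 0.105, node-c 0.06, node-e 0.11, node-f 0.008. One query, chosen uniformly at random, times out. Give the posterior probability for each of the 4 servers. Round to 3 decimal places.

node-d 0.736, node-c 0.045, node-e 0.199, node-f 0.019

Compute prior × likelihood for every hypothesis:
  node-d: 0.5848 × 0.105 = 0.061404
  node-c: 0.0624 × 0.06 = 0.003744
  node-e: 0.1512 × 0.11 = 0.016632
  node-f: 0.2016 × 0.008 = 0.0016128
Sum = 0.0833928.
P(node-d | timeout) = 0.061404/0.0833928 ≈ 0.736
P(node-c | timeout) = 0.003744/0.0833928 ≈ 0.045
P(node-e | timeout) = 0.016632/0.0833928 ≈ 0.199
P(node-f | timeout) = 0.0016128/0.0833928 ≈ 0.019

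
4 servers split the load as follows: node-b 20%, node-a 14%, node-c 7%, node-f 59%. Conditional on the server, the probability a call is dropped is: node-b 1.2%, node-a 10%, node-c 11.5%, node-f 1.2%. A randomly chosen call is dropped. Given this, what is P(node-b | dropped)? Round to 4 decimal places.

0.0761

Unnormalized posteriors (prior × likelihood):
  node-b: 0.2 × 0.012 = 0.0024
  node-a: 0.14 × 0.1 = 0.014
  node-c: 0.07 × 0.115 = 0.00805
  node-f: 0.59 × 0.012 = 0.00708
Normalizing constant = 0.03153.
P(node-b | evidence) = 0.0024 / 0.03153 ≈ 0.0761.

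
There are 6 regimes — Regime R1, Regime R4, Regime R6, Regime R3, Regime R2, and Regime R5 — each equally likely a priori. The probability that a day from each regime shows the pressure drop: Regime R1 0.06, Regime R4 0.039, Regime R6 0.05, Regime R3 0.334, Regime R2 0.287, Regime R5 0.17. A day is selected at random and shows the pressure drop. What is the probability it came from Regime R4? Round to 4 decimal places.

Since the prior is uniform, the posterior is proportional to the likelihood:
  Regime R1: 0.06
  Regime R4: 0.039
  Regime R6: 0.05
  Regime R3: 0.334
  Regime R2: 0.287
  Regime R5: 0.17
Normalizing constant = 0.94.
P(Regime R4 | evidence) = 0.039 / 0.94 ≈ 0.0415.

0.0415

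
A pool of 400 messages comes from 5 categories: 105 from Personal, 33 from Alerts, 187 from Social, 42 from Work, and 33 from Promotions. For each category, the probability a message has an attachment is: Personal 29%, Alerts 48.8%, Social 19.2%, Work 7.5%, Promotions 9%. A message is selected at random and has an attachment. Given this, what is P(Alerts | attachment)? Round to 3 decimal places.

Compute prior × likelihood for every hypothesis:
  Personal: 0.2625 × 0.29 = 0.076125
  Alerts: 0.0825 × 0.488 = 0.04026
  Social: 0.4675 × 0.192 = 0.08976
  Work: 0.105 × 0.075 = 0.007875
  Promotions: 0.0825 × 0.09 = 0.007425
Sum = 0.221445.
P(Alerts | evidence) = 0.04026 / 0.221445 ≈ 0.182.

0.182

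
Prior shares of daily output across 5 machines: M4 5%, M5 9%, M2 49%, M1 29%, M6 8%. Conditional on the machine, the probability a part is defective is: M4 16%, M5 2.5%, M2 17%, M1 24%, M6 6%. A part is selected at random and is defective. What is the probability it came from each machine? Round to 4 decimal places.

M4 0.0476, M5 0.0134, M2 0.4960, M1 0.4144, M6 0.0286

By Bayes' rule, posterior ∝ prior × likelihood:
  M4: 0.05 × 0.16 = 0.008
  M5: 0.09 × 0.025 = 0.00225
  M2: 0.49 × 0.17 = 0.0833
  M1: 0.29 × 0.24 = 0.0696
  M6: 0.08 × 0.06 = 0.0048
Sum = 0.16795.
P(M4 | defective) = 0.008/0.16795 ≈ 0.0476
P(M5 | defective) = 0.00225/0.16795 ≈ 0.0134
P(M2 | defective) = 0.0833/0.16795 ≈ 0.4960
P(M1 | defective) = 0.0696/0.16795 ≈ 0.4144
P(M6 | defective) = 0.0048/0.16795 ≈ 0.0286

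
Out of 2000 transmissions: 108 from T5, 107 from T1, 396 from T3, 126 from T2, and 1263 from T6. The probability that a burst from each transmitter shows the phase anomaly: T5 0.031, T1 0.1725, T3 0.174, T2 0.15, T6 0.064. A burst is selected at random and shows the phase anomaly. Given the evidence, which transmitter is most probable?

T6

By Bayes' rule, posterior ∝ prior × likelihood:
  T5: 0.054 × 0.031 = 0.001674
  T1: 0.0535 × 0.1725 = 0.00922875
  T3: 0.198 × 0.174 = 0.034452
  T2: 0.063 × 0.15 = 0.00945
  T6: 0.6315 × 0.064 = 0.040416
Total = 0.09522075.
Largest term belongs to T6, so T6 is most probable.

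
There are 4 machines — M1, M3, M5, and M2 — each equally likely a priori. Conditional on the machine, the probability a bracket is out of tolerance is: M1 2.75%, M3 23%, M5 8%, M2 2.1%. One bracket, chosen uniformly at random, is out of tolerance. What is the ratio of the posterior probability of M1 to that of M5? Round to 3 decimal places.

0.344

Since the prior is uniform, the posterior is proportional to the likelihood:
  M1: 0.0275
  M3: 0.23
  M5: 0.08
  M2: 0.021
Sum = 0.3585.
The ratio is 0.0275 / 0.08 (the normalizer cancels) = 0.344.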